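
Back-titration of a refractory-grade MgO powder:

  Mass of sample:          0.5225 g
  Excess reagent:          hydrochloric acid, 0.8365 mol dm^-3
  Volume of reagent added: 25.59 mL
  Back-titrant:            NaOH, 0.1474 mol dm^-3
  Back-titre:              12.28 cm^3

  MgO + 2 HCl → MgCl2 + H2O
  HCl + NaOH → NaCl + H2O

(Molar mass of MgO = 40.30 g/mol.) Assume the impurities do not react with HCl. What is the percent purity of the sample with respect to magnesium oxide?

75.57 %

n(HCl) added = 0.02559 × 0.8365 = 0.02141 mol
n(NaOH) used in back-titration = 0.01228 × 0.1474 = 1.810 × 10^-3 mol
n(HCl) left over = 1.810 × 10^-3 mol (1:1 ratio)
n(HCl) consumed by analyte = 0.02141 − 1.810 × 10^-3 = 0.01960 mol
From the 1:2 ratio, n(MgO) = 1/2 × 0.01960 = 9.798 × 10^-3 mol
mass of MgO = 9.798 × 10^-3 × 40.30 = 0.3949 g
% MgO = 0.3949 / 0.5225 × 100 = 75.57 %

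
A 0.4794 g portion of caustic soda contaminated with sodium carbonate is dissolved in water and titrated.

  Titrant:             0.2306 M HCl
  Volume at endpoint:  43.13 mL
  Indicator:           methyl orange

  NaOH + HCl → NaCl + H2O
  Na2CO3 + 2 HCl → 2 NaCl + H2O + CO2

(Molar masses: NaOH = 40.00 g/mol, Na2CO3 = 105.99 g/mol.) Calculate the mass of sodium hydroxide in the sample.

n(HCl) = 0.04313 × 0.2306 = 9.946 × 10^-3 mol
Let x = n(NaOH), y = n(Na2CO3).
Titrant: 1x + 2y = 9.946 × 10^-3;  mass: 40.00x + 105.99y = 0.4794
Solving, x = 3.669 × 10^-3 mol, y = 3.138 × 10^-3 mol
mass of NaOH = 3.669 × 10^-3 × 40.00 = 0.1468 g

0.1468 g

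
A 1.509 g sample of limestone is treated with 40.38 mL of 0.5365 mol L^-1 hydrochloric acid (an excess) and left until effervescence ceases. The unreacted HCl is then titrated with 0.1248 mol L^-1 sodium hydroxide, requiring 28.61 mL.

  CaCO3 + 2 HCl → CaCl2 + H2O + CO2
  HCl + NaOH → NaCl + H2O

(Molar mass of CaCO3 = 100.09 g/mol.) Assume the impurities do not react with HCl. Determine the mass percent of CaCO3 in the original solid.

60.01 %

n(HCl) added = 0.04038 × 0.5365 = 0.02166 mol
n(NaOH) used in back-titration = 0.02861 × 0.1248 = 3.571 × 10^-3 mol
n(HCl) left over = 3.571 × 10^-3 mol (1:1 ratio)
n(HCl) consumed by analyte = 0.02166 − 3.571 × 10^-3 = 0.01809 mol
From the 1:2 ratio, n(CaCO3) = 1/2 × 0.01809 = 9.047 × 10^-3 mol
mass of CaCO3 = 9.047 × 10^-3 × 100.09 = 0.9055 g
% CaCO3 = 0.9055 / 1.509 × 100 = 60.01 %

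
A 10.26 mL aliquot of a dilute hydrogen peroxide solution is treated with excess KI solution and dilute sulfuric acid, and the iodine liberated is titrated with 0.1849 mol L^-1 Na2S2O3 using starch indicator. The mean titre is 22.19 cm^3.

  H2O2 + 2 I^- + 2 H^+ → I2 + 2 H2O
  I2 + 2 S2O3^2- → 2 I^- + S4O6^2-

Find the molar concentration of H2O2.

n(S2O3^2-) = 0.02219 × 0.1849 = 4.103 × 10^-3 mol
n(I2) = n(S2O3^2-)/2 = 2.051 × 10^-3 mol
n(H2O2) in the aliquot = 2.051 × 10^-3 mol (1:1 ratio)
[H2O2] = 2.051 × 10^-3 / 0.01026 = 0.1999 mol/L

0.1999 mol/L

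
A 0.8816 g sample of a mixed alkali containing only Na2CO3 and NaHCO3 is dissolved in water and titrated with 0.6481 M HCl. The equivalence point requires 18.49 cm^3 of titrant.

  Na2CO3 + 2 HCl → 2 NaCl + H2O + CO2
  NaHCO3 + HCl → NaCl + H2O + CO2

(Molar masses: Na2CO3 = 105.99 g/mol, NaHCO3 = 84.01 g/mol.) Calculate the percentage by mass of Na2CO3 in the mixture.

24.25 %

n(HCl) = 0.01849 × 0.6481 = 0.01198 mol
Let x = n(Na2CO3), y = n(NaHCO3).
Titrant: 2x + 1y = 0.01198;  mass: 105.99x + 84.01y = 0.8816
Solving, x = 2.017 × 10^-3 mol, y = 7.949 × 10^-3 mol
mass of Na2CO3 = 2.017 × 10^-3 × 105.99 = 0.2138 g
% Na2CO3 = 0.2138 / 0.8816 × 100 = 24.25 %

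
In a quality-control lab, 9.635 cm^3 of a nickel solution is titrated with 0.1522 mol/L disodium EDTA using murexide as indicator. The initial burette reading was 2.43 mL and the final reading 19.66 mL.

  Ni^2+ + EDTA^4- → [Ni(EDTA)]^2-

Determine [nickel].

n(EDTA) = 0.01723 L × 0.1522 mol/L = 2.622 × 10^-3 mol
n(Ni2+) = 2.622 × 10^-3 mol (1:1 mole ratio)
[Ni2+] = 2.622 × 10^-3 mol / 0.009635 L = 0.2722 mol/L

0.2722 mol/L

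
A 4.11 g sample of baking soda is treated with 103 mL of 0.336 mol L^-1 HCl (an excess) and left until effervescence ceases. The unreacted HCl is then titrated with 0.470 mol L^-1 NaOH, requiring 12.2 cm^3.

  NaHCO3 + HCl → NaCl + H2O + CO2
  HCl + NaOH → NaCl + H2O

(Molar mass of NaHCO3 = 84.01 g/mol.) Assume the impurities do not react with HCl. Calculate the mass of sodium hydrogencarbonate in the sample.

2.43 g

n(HCl) added = 0.103 × 0.336 = 0.0346 mol
n(NaOH) used in back-titration = 0.0122 × 0.470 = 5.73 × 10^-3 mol
n(HCl) left over = 5.73 × 10^-3 mol (1:1 ratio)
n(HCl) consumed by analyte = 0.0346 − 5.73 × 10^-3 = 0.0289 mol
n(NaHCO3) = 0.0289 mol (1:1 ratio)
mass of NaHCO3 = 0.0289 × 84.01 = 2.43 g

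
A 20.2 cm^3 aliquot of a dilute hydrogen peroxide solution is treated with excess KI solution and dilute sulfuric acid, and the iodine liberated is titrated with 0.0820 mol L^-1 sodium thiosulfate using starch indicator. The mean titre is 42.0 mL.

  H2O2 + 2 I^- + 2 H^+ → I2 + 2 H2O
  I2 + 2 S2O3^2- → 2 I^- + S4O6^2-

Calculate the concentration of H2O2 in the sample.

0.0852 mol/L

n(S2O3^2-) = 0.0420 × 0.0820 = 3.44 × 10^-3 mol
n(I2) = n(S2O3^2-)/2 = 1.72 × 10^-3 mol
n(H2O2) in the aliquot = 1.72 × 10^-3 mol (1:1 ratio)
[H2O2] = 1.72 × 10^-3 / 0.0202 = 0.0852 mol/L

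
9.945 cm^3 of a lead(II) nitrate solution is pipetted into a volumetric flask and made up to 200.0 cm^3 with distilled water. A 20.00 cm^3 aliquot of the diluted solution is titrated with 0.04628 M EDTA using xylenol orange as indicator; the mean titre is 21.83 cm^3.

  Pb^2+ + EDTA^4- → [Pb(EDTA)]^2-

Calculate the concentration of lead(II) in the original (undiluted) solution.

n(EDTA) = 0.02183 × 0.04628 = 1.010 × 10^-3 mol
n(Pb2+) in the aliquot = 1.010 × 10^-3 mol (1:1 ratio)
[Pb2+]_dilute = 1.010 × 10^-3 / 0.02000 = 0.05051 mol/L
Dilution factor = 200.0 / 9.945 = 20.11
[Pb2+]_stock = 0.05051 × 20.11 = 1.016 mol/L

1.016 M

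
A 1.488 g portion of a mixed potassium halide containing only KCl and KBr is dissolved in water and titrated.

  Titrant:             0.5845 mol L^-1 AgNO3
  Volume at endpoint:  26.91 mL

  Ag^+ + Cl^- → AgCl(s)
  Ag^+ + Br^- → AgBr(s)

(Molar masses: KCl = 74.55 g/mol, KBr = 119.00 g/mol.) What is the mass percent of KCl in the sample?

n(AgNO3) = 0.02691 × 0.5845 = 0.01573 mol
Let x = n(KCl), y = n(KBr).
Titrant: 1x + 1y = 0.01573;  mass: 74.55x + 119.00y = 1.488
Solving, x = 8.633 × 10^-3 mol, y = 7.096 × 10^-3 mol
mass of KCl = 8.633 × 10^-3 × 74.55 = 0.6436 g
% KCl = 0.6436 / 1.488 × 100 = 43.25 %

43.25 %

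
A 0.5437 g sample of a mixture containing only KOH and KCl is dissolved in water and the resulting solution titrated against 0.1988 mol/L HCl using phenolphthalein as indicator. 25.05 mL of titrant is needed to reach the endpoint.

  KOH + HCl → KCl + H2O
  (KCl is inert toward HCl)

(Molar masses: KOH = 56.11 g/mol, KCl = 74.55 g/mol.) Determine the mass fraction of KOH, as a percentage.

51.39 %

n(HCl) = 0.02505 × 0.1988 = 4.980 × 10^-3 mol
Let x = n(KOH), y = n(KCl).
Titrant: 1x = 4.980 × 10^-3;  mass: 56.11x + 74.55y = 0.5437
Solving, x = 4.980 × 10^-3 mol, y = 3.545 × 10^-3 mol
mass of KOH = 4.980 × 10^-3 × 56.11 = 0.2794 g
% KOH = 0.2794 / 0.5437 × 100 = 51.39 %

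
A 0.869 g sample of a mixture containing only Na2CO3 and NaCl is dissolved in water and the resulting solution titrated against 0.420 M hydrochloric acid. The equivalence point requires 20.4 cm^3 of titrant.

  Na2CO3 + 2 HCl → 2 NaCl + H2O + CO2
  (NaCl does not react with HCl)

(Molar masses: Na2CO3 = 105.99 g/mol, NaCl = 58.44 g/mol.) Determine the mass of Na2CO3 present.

n(HCl) = 0.0204 × 0.420 = 8.57 × 10^-3 mol
Let x = n(Na2CO3), y = n(NaCl).
Titrant: 2x = 8.57 × 10^-3;  mass: 105.99x + 58.44y = 0.869
Solving, x = 4.28 × 10^-3 mol, y = 7.10 × 10^-3 mol
mass of Na2CO3 = 4.28 × 10^-3 × 105.99 = 0.454 g

0.454 g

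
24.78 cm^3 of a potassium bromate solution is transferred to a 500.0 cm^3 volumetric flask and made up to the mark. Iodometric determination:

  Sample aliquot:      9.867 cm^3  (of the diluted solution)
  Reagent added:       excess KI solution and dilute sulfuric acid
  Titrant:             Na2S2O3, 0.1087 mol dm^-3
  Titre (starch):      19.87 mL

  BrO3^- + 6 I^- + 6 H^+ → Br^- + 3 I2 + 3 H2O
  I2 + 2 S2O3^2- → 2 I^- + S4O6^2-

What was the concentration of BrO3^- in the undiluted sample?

n(S2O3^2-) = 0.01987 × 0.1087 = 2.160 × 10^-3 mol
n(I2) = n(S2O3^2-)/2 = 1.080 × 10^-3 mol
From the 1:3 ratio, n(BrO3^-) in the aliquot = 1/3 × 1.080 × 10^-3 = 3.600 × 10^-4 mol
[BrO3^-]_dilute = 3.600 × 10^-4 / 0.009867 = 0.03648 mol/L
[BrO3^-]_original = 0.03648 × 500.0/24.78 = 0.7361 mol/L

0.7361 mol/L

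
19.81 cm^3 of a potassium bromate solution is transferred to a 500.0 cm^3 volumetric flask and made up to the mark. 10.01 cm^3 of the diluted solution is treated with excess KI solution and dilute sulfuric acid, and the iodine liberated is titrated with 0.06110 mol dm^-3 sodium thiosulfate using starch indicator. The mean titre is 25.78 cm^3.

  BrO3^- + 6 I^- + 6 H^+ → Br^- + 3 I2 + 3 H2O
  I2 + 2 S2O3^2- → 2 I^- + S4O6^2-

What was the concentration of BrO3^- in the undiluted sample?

n(S2O3^2-) = 0.02578 × 0.06110 = 1.575 × 10^-3 mol
n(I2) = n(S2O3^2-)/2 = 7.876 × 10^-4 mol
From the 1:3 ratio, n(BrO3^-) in the aliquot = 1/3 × 7.876 × 10^-4 = 2.625 × 10^-4 mol
[BrO3^-]_dilute = 2.625 × 10^-4 / 0.01001 = 0.02623 mol/L
[BrO3^-]_original = 0.02623 × 500.0/19.81 = 0.6619 mol/L

0.6619 mol/L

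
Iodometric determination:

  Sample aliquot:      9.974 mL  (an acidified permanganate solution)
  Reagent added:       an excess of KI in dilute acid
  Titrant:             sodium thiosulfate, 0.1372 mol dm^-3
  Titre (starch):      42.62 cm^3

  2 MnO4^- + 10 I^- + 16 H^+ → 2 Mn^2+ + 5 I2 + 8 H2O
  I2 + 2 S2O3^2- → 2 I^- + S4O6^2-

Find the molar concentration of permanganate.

0.1173 mol/L

n(S2O3^2-) = 0.04262 × 0.1372 = 5.847 × 10^-3 mol
n(I2) = n(S2O3^2-)/2 = 2.924 × 10^-3 mol
From the 2:5 ratio, n(MnO4^-) in the aliquot = 2/5 × 2.924 × 10^-3 = 1.169 × 10^-3 mol
[MnO4^-] = 1.169 × 10^-3 / 0.009974 = 0.1173 mol/L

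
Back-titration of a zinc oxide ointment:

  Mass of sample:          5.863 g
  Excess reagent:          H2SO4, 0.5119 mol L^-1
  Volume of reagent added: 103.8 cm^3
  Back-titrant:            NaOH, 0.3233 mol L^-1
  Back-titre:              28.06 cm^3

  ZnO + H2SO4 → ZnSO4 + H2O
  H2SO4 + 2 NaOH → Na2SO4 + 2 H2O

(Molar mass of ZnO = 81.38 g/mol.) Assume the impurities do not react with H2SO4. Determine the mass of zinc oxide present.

3.955 g

n(H2SO4) added = 0.1038 × 0.5119 = 0.05314 mol
n(NaOH) used in back-titration = 0.02806 × 0.3233 = 9.072 × 10^-3 mol
From the 1:2 ratio, n(H2SO4) left over = 1/2 × 9.072 × 10^-3 = 4.536 × 10^-3 mol
n(H2SO4) consumed by analyte = 0.05314 − 4.536 × 10^-3 = 0.04860 mol
n(ZnO) = 0.04860 mol (1:1 ratio)
mass of ZnO = 0.04860 × 81.38 = 3.955 g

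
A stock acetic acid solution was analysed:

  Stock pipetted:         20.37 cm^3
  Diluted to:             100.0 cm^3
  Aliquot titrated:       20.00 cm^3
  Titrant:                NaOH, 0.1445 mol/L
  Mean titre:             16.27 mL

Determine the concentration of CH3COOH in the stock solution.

0.5771 mol/L

CH3COOH + NaOH → CH3COONa + H2O
n(NaOH) = 0.01627 × 0.1445 = 2.351 × 10^-3 mol
n(CH3COOH) in the aliquot = 2.351 × 10^-3 mol (1:1 ratio)
[CH3COOH]_dilute = 2.351 × 10^-3 / 0.02000 = 0.1176 mol/L
Dilution factor = 100.0 / 20.37 = 4.909
[CH3COOH]_stock = 0.1176 × 4.909 = 0.5771 mol/L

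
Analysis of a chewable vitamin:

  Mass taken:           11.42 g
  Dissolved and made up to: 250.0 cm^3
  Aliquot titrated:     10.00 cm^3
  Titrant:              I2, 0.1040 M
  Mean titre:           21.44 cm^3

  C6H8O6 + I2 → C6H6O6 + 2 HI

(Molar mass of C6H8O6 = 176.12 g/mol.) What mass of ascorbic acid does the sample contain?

n(I2) per titration = 0.02144 × 0.1040 = 2.230 × 10^-3 mol
n(C6H8O6) in each aliquot = 2.230 × 10^-3 mol (1:1 ratio)
n(C6H8O6) in the whole flask = 2.230 × 10^-3 × 250.0/10.00 = 0.05574 mol
mass of C6H8O6 = 0.05574 × 176.12 = 9.818 g

9.818 g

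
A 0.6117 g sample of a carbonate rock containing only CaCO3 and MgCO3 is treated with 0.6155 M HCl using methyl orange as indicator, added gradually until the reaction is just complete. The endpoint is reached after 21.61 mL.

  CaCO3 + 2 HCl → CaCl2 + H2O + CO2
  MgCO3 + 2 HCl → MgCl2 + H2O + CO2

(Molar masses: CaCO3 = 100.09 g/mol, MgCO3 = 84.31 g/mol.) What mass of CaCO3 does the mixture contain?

0.3235 g

n(HCl) = 0.02161 × 0.6155 = 0.01330 mol
Let x = n(CaCO3), y = n(MgCO3).
Titrant: 2x + 2y = 0.01330;  mass: 100.09x + 84.31y = 0.6117
Solving, x = 3.232 × 10^-3 mol, y = 3.419 × 10^-3 mol
mass of CaCO3 = 3.232 × 10^-3 × 100.09 = 0.3235 g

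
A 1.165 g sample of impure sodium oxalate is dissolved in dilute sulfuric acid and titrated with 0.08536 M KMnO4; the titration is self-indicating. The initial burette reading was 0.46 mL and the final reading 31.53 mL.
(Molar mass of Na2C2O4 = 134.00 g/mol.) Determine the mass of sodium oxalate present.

0.8885 g

2 MnO4^- + 5 C2O4^2- + 16 H^+ → 2 Mn^2+ + 10 CO2 + 8 H2O
n(KMnO4) = 0.03107 L × 0.08536 mol/L = 2.652 × 10^-3 mol
From the 5:2 ratio, n(Na2C2O4) = 5/2 × 2.652 × 10^-3 = 6.630 × 10^-3 mol
mass of Na2C2O4 = 6.630 × 10^-3 × 134.00 g/mol = 0.8885 g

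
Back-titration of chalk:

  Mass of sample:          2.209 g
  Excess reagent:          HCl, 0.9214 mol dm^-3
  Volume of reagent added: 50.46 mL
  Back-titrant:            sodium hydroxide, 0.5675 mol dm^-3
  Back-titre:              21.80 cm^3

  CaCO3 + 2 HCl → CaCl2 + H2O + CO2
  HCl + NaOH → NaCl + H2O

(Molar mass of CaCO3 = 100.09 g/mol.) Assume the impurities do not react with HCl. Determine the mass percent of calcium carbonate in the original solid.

n(HCl) added = 0.05046 × 0.9214 = 0.04649 mol
n(NaOH) used in back-titration = 0.02180 × 0.5675 = 0.01237 mol
n(HCl) left over = 0.01237 mol (1:1 ratio)
n(HCl) consumed by analyte = 0.04649 − 0.01237 = 0.03412 mol
From the 1:2 ratio, n(CaCO3) = 1/2 × 0.03412 = 0.01706 mol
mass of CaCO3 = 0.01706 × 100.09 = 1.708 g
% CaCO3 = 1.708 / 2.209 × 100 = 77.30 %

77.30 %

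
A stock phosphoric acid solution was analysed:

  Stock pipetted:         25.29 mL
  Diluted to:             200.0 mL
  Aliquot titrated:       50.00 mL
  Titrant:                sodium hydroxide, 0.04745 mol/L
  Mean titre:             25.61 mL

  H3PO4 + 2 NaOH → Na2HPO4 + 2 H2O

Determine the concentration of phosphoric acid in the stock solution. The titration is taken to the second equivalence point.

n(NaOH) = 0.02561 × 0.04745 = 1.215 × 10^-3 mol
From the 1:2 ratio, n(H3PO4) in the aliquot = 1/2 × 1.215 × 10^-3 = 6.076 × 10^-4 mol
[H3PO4]_dilute = 6.076 × 10^-4 / 0.05000 = 0.01215 mol/L
Dilution factor = 200.0 / 25.29 = 7.908
[H3PO4]_stock = 0.01215 × 7.908 = 0.09610 mol/L

0.09610 mol/L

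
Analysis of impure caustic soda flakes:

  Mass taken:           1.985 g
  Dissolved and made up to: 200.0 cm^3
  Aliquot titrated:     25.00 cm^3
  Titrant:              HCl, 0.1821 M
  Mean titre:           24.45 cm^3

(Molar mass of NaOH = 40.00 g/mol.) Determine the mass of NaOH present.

NaOH + HCl → NaCl + H2O
n(HCl) per titration = 0.02445 × 0.1821 = 4.452 × 10^-3 mol
n(NaOH) in each aliquot = 4.452 × 10^-3 mol (1:1 ratio)
n(NaOH) in the whole flask = 4.452 × 10^-3 × 200.0/25.00 = 0.03562 mol
mass of NaOH = 0.03562 × 40.00 = 1.425 g

1.425 g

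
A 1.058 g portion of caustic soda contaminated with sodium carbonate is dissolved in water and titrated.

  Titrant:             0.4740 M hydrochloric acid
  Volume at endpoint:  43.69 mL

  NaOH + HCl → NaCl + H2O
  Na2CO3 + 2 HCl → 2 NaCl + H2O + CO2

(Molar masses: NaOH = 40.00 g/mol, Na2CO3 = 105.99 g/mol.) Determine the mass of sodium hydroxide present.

0.1215 g

n(HCl) = 0.04369 × 0.4740 = 0.02071 mol
Let x = n(NaOH), y = n(Na2CO3).
Titrant: 1x + 2y = 0.02071;  mass: 40.00x + 105.99y = 1.058
Solving, x = 3.038 × 10^-3 mol, y = 8.836 × 10^-3 mol
mass of NaOH = 3.038 × 10^-3 × 40.00 = 0.1215 g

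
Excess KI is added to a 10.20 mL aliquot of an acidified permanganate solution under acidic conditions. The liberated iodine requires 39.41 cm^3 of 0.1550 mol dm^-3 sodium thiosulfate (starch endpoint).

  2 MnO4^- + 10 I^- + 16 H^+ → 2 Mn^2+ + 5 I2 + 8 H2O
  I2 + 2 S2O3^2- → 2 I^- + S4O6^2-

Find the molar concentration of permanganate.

n(S2O3^2-) = 0.03941 × 0.1550 = 6.109 × 10^-3 mol
n(I2) = n(S2O3^2-)/2 = 3.054 × 10^-3 mol
From the 2:5 ratio, n(MnO4^-) in the aliquot = 2/5 × 3.054 × 10^-3 = 1.222 × 10^-3 mol
[MnO4^-] = 1.222 × 10^-3 / 0.01020 = 0.1198 mol/L

0.1198 mol/L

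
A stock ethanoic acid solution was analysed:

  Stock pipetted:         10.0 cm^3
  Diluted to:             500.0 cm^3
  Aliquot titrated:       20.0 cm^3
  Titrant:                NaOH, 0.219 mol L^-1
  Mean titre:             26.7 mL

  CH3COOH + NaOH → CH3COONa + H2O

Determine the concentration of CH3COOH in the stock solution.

14.6 mol/L

n(NaOH) = 0.0267 × 0.219 = 5.85 × 10^-3 mol
n(CH3COOH) in the aliquot = 5.85 × 10^-3 mol (1:1 ratio)
[CH3COOH]_dilute = 5.85 × 10^-3 / 0.0200 = 0.292 mol/L
Dilution factor = 500.0 / 10.0 = 50.00
[CH3COOH]_stock = 0.292 × 50.00 = 14.6 mol/L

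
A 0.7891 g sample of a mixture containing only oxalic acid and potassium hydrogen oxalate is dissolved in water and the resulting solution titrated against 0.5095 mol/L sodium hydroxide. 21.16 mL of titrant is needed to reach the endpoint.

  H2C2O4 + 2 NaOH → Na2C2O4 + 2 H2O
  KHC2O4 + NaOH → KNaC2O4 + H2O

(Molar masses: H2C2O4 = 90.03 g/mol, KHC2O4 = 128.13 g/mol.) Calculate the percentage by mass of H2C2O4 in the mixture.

n(NaOH) = 0.02116 × 0.5095 = 0.01078 mol
Let x = n(H2C2O4), y = n(KHC2O4).
Titrant: 2x + 1y = 0.01078;  mass: 90.03x + 128.13y = 0.7891
Solving, x = 3.563 × 10^-3 mol, y = 3.655 × 10^-3 mol
mass of H2C2O4 = 3.563 × 10^-3 × 90.03 = 0.3208 g
% H2C2O4 = 0.3208 / 0.7891 × 100 = 40.65 %

40.65 %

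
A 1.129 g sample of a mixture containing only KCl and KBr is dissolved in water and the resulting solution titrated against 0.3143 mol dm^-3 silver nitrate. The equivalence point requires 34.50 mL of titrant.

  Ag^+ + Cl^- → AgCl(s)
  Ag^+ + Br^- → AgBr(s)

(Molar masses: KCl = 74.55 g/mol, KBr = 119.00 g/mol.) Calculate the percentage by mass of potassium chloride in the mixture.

23.97 %

n(AgNO3) = 0.03450 × 0.3143 = 0.01084 mol
Let x = n(KCl), y = n(KBr).
Titrant: 1x + 1y = 0.01084;  mass: 74.55x + 119.00y = 1.129
Solving, x = 3.630 × 10^-3 mol, y = 7.213 × 10^-3 mol
mass of KCl = 3.630 × 10^-3 × 74.55 = 0.2706 g
% KCl = 0.2706 / 1.129 × 100 = 23.97 %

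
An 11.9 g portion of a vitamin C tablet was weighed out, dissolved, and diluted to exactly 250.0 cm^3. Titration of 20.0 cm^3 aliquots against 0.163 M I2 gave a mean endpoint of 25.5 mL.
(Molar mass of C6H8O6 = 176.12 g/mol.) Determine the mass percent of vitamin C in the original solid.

C6H8O6 + I2 → C6H6O6 + 2 HI
n(I2) per titration = 0.0255 × 0.163 = 4.16 × 10^-3 mol
n(C6H8O6) in each aliquot = 4.16 × 10^-3 mol (1:1 ratio)
n(C6H8O6) in the whole flask = 4.16 × 10^-3 × 250.0/20.0 = 0.0520 mol
mass of C6H8O6 = 0.0520 × 176.12 = 9.15 g
% C6H8O6 = 9.15 / 11.9 × 100 = 76.9 %

76.9 %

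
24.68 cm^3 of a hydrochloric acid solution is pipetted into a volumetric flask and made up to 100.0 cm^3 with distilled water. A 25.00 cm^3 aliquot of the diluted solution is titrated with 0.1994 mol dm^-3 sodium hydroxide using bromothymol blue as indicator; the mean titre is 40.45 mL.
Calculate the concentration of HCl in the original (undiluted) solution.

HCl + NaOH → NaCl + H2O
n(NaOH) = 0.04045 × 0.1994 = 8.066 × 10^-3 mol
n(HCl) in the aliquot = 8.066 × 10^-3 mol (1:1 ratio)
[HCl]_dilute = 8.066 × 10^-3 / 0.02500 = 0.3226 mol/L
Dilution factor = 100.0 / 24.68 = 4.052
[HCl]_stock = 0.3226 × 4.052 = 1.307 mol/L

1.307 mol/L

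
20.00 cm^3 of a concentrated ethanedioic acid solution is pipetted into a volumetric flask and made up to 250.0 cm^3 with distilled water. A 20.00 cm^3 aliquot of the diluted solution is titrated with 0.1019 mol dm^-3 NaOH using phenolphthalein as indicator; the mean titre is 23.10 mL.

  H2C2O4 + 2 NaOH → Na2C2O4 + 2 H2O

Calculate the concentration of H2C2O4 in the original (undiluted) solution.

0.7356 mol/L

n(NaOH) = 0.02310 × 0.1019 = 2.354 × 10^-3 mol
From the 1:2 ratio, n(H2C2O4) in the aliquot = 1/2 × 2.354 × 10^-3 = 1.177 × 10^-3 mol
[H2C2O4]_dilute = 1.177 × 10^-3 / 0.02000 = 0.05885 mol/L
Dilution factor = 250.0 / 20.00 = 12.50
[H2C2O4]_stock = 0.05885 × 12.50 = 0.7356 mol/L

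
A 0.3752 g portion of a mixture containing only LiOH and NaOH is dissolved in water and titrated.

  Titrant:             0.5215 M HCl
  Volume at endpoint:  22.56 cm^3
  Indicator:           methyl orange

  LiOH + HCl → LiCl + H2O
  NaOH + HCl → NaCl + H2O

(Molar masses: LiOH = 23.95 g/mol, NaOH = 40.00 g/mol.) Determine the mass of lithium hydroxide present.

n(HCl) = 0.02256 × 0.5215 = 0.01177 mol
Let x = n(LiOH), y = n(NaOH).
Titrant: 1x + 1y = 0.01177;  mass: 23.95x + 40.00y = 0.3752
Solving, x = 5.944 × 10^-3 mol, y = 5.821 × 10^-3 mol
mass of LiOH = 5.944 × 10^-3 × 23.95 = 0.1424 g

0.1424 g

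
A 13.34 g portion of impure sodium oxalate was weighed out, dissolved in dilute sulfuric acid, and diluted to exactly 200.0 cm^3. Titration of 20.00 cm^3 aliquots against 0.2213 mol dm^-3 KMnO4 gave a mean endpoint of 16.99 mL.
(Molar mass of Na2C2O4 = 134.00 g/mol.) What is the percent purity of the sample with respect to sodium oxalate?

2 MnO4^- + 5 C2O4^2- + 16 H^+ → 2 Mn^2+ + 10 CO2 + 8 H2O
n(KMnO4) per titration = 0.01699 × 0.2213 = 3.760 × 10^-3 mol
From the 5:2 ratio, n(Na2C2O4) in each aliquot = 5/2 × 3.760 × 10^-3 = 9.400 × 10^-3 mol
n(Na2C2O4) in the whole flask = 9.400 × 10^-3 × 200.0/20.00 = 0.09400 mol
mass of Na2C2O4 = 0.09400 × 134.00 = 12.60 g
% Na2C2O4 = 12.60 / 13.34 × 100 = 94.42 %

94.42 %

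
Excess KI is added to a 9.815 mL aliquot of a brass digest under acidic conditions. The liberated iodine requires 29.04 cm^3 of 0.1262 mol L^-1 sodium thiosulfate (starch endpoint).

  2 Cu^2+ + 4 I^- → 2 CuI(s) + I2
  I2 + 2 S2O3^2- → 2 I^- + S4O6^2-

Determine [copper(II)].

n(S2O3^2-) = 0.02904 × 0.1262 = 3.665 × 10^-3 mol
n(I2) = n(S2O3^2-)/2 = 1.832 × 10^-3 mol
From the 2:1 ratio, n(Cu2+) in the aliquot = 2/1 × 1.832 × 10^-3 = 3.665 × 10^-3 mol
[Cu2+] = 3.665 × 10^-3 / 0.009815 = 0.3734 mol/L

0.3734 mol/L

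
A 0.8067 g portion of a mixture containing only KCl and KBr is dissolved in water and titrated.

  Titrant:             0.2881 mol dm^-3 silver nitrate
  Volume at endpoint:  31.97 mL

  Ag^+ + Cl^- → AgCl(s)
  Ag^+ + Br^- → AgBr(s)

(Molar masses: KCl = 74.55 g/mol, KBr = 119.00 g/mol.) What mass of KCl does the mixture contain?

n(AgNO3) = 0.03197 × 0.2881 = 9.211 × 10^-3 mol
Let x = n(KCl), y = n(KBr).
Titrant: 1x + 1y = 9.211 × 10^-3;  mass: 74.55x + 119.00y = 0.8067
Solving, x = 6.510 × 10^-3 mol, y = 2.701 × 10^-3 mol
mass of KCl = 6.510 × 10^-3 × 74.55 = 0.4853 g

0.4853 g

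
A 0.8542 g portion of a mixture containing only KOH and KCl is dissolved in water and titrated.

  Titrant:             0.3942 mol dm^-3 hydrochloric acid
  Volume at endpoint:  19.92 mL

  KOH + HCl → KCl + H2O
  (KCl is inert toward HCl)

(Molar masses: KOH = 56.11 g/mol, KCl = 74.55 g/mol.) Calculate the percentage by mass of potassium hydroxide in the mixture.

n(HCl) = 0.01992 × 0.3942 = 7.852 × 10^-3 mol
Let x = n(KOH), y = n(KCl).
Titrant: 1x = 7.852 × 10^-3;  mass: 56.11x + 74.55y = 0.8542
Solving, x = 7.852 × 10^-3 mol, y = 5.548 × 10^-3 mol
mass of KOH = 7.852 × 10^-3 × 56.11 = 0.4406 g
% KOH = 0.4406 / 0.8542 × 100 = 51.58 %

51.58 %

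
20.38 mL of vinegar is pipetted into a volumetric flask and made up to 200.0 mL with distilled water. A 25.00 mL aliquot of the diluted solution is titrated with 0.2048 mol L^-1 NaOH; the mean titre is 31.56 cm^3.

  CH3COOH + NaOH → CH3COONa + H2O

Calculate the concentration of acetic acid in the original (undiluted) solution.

n(NaOH) = 0.03156 × 0.2048 = 6.463 × 10^-3 mol
n(CH3COOH) in the aliquot = 6.463 × 10^-3 mol (1:1 ratio)
[CH3COOH]_dilute = 6.463 × 10^-3 / 0.02500 = 0.2585 mol/L
Dilution factor = 200.0 / 20.38 = 9.814
[CH3COOH]_stock = 0.2585 × 9.814 = 2.537 mol/L

2.537 mol/L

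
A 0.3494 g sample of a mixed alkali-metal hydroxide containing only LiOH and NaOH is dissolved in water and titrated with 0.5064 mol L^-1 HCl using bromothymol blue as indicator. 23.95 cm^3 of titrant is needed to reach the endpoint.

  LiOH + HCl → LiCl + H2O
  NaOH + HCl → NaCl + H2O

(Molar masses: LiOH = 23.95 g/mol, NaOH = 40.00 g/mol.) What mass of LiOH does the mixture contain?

0.2025 g

n(HCl) = 0.02395 × 0.5064 = 0.01213 mol
Let x = n(LiOH), y = n(NaOH).
Titrant: 1x + 1y = 0.01213;  mass: 23.95x + 40.00y = 0.3494
Solving, x = 8.457 × 10^-3 mol, y = 3.672 × 10^-3 mol
mass of LiOH = 8.457 × 10^-3 × 23.95 = 0.2025 g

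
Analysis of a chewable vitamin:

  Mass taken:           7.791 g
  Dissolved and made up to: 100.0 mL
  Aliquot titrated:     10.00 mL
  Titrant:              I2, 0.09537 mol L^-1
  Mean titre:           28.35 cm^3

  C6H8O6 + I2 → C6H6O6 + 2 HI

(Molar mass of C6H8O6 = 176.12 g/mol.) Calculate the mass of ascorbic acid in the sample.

4.762 g

n(I2) per titration = 0.02835 × 0.09537 = 2.704 × 10^-3 mol
n(C6H8O6) in each aliquot = 2.704 × 10^-3 mol (1:1 ratio)
n(C6H8O6) in the whole flask = 2.704 × 10^-3 × 100.0/10.00 = 0.02704 mol
mass of C6H8O6 = 0.02704 × 176.12 = 4.762 g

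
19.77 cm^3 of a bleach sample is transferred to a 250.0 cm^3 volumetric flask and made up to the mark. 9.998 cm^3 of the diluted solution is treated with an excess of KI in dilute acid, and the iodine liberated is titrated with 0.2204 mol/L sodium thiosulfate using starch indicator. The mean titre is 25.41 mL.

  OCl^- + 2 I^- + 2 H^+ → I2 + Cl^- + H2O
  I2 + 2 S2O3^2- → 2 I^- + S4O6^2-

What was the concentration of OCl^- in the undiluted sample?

3.542 mol/L

n(S2O3^2-) = 0.02541 × 0.2204 = 5.600 × 10^-3 mol
n(I2) = n(S2O3^2-)/2 = 2.800 × 10^-3 mol
n(OCl^-) in the aliquot = 2.800 × 10^-3 mol (1:1 ratio)
[OCl^-]_dilute = 2.800 × 10^-3 / 0.009998 = 0.2801 mol/L
[OCl^-]_original = 0.2801 × 250.0/19.77 = 3.542 mol/L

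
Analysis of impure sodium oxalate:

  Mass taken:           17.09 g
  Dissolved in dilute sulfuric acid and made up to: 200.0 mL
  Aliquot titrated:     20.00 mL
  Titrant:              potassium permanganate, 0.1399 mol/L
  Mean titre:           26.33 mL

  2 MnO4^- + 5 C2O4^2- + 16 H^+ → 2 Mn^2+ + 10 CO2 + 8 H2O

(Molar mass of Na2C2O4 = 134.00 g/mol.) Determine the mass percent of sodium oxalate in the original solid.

72.21 %

n(KMnO4) per titration = 0.02633 × 0.1399 = 3.684 × 10^-3 mol
From the 5:2 ratio, n(Na2C2O4) in each aliquot = 5/2 × 3.684 × 10^-3 = 9.209 × 10^-3 mol
n(Na2C2O4) in the whole flask = 9.209 × 10^-3 × 200.0/20.00 = 0.09209 mol
mass of Na2C2O4 = 0.09209 × 134.00 = 12.34 g
% Na2C2O4 = 12.34 / 17.09 × 100 = 72.21 %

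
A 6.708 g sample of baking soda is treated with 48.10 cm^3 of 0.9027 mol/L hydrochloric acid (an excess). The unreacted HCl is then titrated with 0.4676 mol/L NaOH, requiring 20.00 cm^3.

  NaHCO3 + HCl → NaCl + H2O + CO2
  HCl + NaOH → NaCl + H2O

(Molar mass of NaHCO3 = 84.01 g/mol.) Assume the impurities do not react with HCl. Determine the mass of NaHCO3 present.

n(HCl) added = 0.04810 × 0.9027 = 0.04342 mol
n(NaOH) used in back-titration = 0.02000 × 0.4676 = 9.352 × 10^-3 mol
n(HCl) left over = 9.352 × 10^-3 mol (1:1 ratio)
n(HCl) consumed by analyte = 0.04342 − 9.352 × 10^-3 = 0.03407 mol
n(NaHCO3) = 0.03407 mol (1:1 ratio)
mass of NaHCO3 = 0.03407 × 84.01 = 2.862 g

2.862 g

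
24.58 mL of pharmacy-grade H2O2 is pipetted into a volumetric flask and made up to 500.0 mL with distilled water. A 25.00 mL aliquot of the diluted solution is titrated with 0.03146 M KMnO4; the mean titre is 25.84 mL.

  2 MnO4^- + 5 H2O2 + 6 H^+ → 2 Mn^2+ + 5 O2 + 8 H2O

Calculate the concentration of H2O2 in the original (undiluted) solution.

1.654 M

n(KMnO4) = 0.02584 × 0.03146 = 8.129 × 10^-4 mol
From the 5:2 ratio, n(H2O2) in the aliquot = 5/2 × 8.129 × 10^-4 = 2.032 × 10^-3 mol
[H2O2]_dilute = 2.032 × 10^-3 / 0.02500 = 0.08129 mol/L
Dilution factor = 500.0 / 24.58 = 20.34
[H2O2]_stock = 0.08129 × 20.34 = 1.654 mol/L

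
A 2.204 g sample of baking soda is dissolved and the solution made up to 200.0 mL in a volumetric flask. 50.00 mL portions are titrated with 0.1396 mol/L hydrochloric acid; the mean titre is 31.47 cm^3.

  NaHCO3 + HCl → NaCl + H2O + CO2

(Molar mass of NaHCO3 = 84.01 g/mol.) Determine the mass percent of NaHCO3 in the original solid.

n(HCl) per titration = 0.03147 × 0.1396 = 4.393 × 10^-3 mol
n(NaHCO3) in each aliquot = 4.393 × 10^-3 mol (1:1 ratio)
n(NaHCO3) in the whole flask = 4.393 × 10^-3 × 200.0/50.00 = 0.01757 mol
mass of NaHCO3 = 0.01757 × 84.01 = 1.476 g
% NaHCO3 = 1.476 / 2.204 × 100 = 66.98 %

66.98 %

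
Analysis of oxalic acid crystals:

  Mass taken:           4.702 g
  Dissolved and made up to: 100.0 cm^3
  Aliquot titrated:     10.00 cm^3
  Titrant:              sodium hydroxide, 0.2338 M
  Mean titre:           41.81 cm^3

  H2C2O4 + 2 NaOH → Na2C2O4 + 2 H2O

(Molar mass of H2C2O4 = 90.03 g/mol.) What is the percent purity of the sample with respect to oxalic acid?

n(NaOH) per titration = 0.04181 × 0.2338 = 9.775 × 10^-3 mol
From the 1:2 ratio, n(H2C2O4) in each aliquot = 1/2 × 9.775 × 10^-3 = 4.888 × 10^-3 mol
n(H2C2O4) in the whole flask = 4.888 × 10^-3 × 100.0/10.00 = 0.04888 mol
mass of H2C2O4 = 0.04888 × 90.03 = 4.400 g
% H2C2O4 = 4.400 / 4.702 × 100 = 93.58 %

93.58 %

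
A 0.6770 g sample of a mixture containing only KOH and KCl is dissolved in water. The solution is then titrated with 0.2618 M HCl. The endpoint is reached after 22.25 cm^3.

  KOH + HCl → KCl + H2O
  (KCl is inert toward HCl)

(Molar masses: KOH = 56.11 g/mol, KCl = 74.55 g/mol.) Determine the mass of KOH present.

0.3268 g

n(HCl) = 0.02225 × 0.2618 = 5.825 × 10^-3 mol
Let x = n(KOH), y = n(KCl).
Titrant: 1x = 5.825 × 10^-3;  mass: 56.11x + 74.55y = 0.6770
Solving, x = 5.825 × 10^-3 mol, y = 4.697 × 10^-3 mol
mass of KOH = 5.825 × 10^-3 × 56.11 = 0.3268 g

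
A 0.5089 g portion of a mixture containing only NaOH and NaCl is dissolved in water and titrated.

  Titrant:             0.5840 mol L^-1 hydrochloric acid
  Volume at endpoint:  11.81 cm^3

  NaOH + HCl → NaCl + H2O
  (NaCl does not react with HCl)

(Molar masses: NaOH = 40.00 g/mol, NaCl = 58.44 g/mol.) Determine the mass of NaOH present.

n(HCl) = 0.01181 × 0.5840 = 6.897 × 10^-3 mol
Let x = n(NaOH), y = n(NaCl).
Titrant: 1x = 6.897 × 10^-3;  mass: 40.00x + 58.44y = 0.5089
Solving, x = 6.897 × 10^-3 mol, y = 3.987 × 10^-3 mol
mass of NaOH = 6.897 × 10^-3 × 40.00 = 0.2759 g

0.2759 g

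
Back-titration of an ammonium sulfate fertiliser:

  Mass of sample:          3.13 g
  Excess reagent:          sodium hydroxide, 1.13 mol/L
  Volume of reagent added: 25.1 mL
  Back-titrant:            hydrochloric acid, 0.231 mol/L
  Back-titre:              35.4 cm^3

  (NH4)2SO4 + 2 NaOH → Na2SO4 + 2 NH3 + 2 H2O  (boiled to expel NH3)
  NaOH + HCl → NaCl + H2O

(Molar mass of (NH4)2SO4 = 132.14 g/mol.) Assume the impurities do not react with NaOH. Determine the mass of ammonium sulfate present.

1.33 g

n(NaOH) added = 0.0251 × 1.13 = 0.0284 mol
n(HCl) used in back-titration = 0.0354 × 0.231 = 8.18 × 10^-3 mol
n(NaOH) left over = 8.18 × 10^-3 mol (1:1 ratio)
n(NaOH) consumed by analyte = 0.0284 − 8.18 × 10^-3 = 0.0202 mol
From the 1:2 ratio, n((NH4)2SO4) = 1/2 × 0.0202 = 0.0101 mol
mass of (NH4)2SO4 = 0.0101 × 132.14 = 1.33 g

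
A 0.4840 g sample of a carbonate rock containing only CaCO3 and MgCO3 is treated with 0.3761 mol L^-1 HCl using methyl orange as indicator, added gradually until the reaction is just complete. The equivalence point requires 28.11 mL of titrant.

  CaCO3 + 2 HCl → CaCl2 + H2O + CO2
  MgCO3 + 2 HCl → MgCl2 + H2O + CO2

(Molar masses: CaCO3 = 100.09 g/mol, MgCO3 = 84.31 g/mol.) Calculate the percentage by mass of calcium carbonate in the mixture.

n(HCl) = 0.02811 × 0.3761 = 0.01057 mol
Let x = n(CaCO3), y = n(MgCO3).
Titrant: 2x + 2y = 0.01057;  mass: 100.09x + 84.31y = 0.4840
Solving, x = 2.429 × 10^-3 mol, y = 2.857 × 10^-3 mol
mass of CaCO3 = 2.429 × 10^-3 × 100.09 = 0.2431 g
% CaCO3 = 0.2431 / 0.4840 × 100 = 50.23 %

50.23 %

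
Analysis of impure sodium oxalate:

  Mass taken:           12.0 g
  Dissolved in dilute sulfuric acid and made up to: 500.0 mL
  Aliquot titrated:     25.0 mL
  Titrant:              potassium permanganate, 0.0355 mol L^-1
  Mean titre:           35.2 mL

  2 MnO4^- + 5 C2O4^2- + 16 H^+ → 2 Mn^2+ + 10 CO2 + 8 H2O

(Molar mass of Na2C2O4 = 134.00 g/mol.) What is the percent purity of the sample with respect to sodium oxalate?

69.8 %

n(KMnO4) per titration = 0.0352 × 0.0355 = 1.25 × 10^-3 mol
From the 5:2 ratio, n(Na2C2O4) in each aliquot = 5/2 × 1.25 × 10^-3 = 3.12 × 10^-3 mol
n(Na2C2O4) in the whole flask = 3.12 × 10^-3 × 500.0/25.0 = 0.0625 mol
mass of Na2C2O4 = 0.0625 × 134.00 = 8.37 g
% Na2C2O4 = 8.37 / 12.0 × 100 = 69.8 %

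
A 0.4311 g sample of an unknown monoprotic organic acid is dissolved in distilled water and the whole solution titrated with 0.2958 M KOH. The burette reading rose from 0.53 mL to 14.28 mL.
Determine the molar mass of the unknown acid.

n(KOH) = 0.01375 L × 0.2958 mol/L = 4.067 × 10^-3 mol
n(HA) = 4.067 × 10^-3 mol (1:1 ratio)
M = m / n = 0.4311 g / 4.067 × 10^-3 mol = 106.0 g/mol

106.0 g/mol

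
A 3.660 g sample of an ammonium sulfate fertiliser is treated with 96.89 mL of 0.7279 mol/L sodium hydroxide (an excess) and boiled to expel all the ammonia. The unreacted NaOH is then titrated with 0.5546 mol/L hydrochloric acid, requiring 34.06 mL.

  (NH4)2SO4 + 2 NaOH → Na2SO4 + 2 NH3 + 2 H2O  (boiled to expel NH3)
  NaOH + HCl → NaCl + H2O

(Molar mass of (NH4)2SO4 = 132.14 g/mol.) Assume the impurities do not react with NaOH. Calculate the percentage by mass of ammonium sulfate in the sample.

n(NaOH) added = 0.09689 × 0.7279 = 0.07053 mol
n(HCl) used in back-titration = 0.03406 × 0.5546 = 0.01889 mol
n(NaOH) left over = 0.01889 mol (1:1 ratio)
n(NaOH) consumed by analyte = 0.07053 − 0.01889 = 0.05164 mol
From the 1:2 ratio, n((NH4)2SO4) = 1/2 × 0.05164 = 0.02582 mol
mass of (NH4)2SO4 = 0.02582 × 132.14 = 3.412 g
% (NH4)2SO4 = 3.412 / 3.660 × 100 = 93.21 %

93.21 %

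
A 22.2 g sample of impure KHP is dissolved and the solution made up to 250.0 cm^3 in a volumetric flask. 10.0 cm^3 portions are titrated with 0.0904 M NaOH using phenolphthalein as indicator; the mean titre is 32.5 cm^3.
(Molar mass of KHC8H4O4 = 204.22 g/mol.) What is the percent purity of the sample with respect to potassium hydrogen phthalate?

67.6 %

KHC8H4O4 + NaOH → KNaC8H4O4 + H2O
n(NaOH) per titration = 0.0325 × 0.0904 = 2.94 × 10^-3 mol
n(KHC8H4O4) in each aliquot = 2.94 × 10^-3 mol (1:1 ratio)
n(KHC8H4O4) in the whole flask = 2.94 × 10^-3 × 250.0/10.0 = 0.0734 mol
mass of KHC8H4O4 = 0.0734 × 204.22 = 15.0 g
% KHC8H4O4 = 15.0 / 22.2 × 100 = 67.6 %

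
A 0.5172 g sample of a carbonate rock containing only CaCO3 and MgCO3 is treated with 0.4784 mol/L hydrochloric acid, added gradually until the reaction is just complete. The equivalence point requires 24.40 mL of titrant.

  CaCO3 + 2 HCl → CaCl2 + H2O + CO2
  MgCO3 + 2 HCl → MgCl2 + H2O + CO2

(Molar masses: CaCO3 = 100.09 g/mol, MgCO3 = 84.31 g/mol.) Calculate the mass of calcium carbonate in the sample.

n(HCl) = 0.02440 × 0.4784 = 0.01167 mol
Let x = n(CaCO3), y = n(MgCO3).
Titrant: 2x + 2y = 0.01167;  mass: 100.09x + 84.31y = 0.5172
Solving, x = 1.592 × 10^-3 mol, y = 4.244 × 10^-3 mol
mass of CaCO3 = 1.592 × 10^-3 × 100.09 = 0.1594 g

0.1594 g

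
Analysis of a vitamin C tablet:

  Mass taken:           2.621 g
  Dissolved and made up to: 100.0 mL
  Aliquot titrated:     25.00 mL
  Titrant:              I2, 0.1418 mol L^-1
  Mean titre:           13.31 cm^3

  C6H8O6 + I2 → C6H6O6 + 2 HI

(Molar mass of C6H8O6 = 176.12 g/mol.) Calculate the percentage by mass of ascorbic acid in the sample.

50.73 %

n(I2) per titration = 0.01331 × 0.1418 = 1.887 × 10^-3 mol
n(C6H8O6) in each aliquot = 1.887 × 10^-3 mol (1:1 ratio)
n(C6H8O6) in the whole flask = 1.887 × 10^-3 × 100.0/25.00 = 7.549 × 10^-3 mol
mass of C6H8O6 = 7.549 × 10^-3 × 176.12 = 1.330 g
% C6H8O6 = 1.330 / 2.621 × 100 = 50.73 %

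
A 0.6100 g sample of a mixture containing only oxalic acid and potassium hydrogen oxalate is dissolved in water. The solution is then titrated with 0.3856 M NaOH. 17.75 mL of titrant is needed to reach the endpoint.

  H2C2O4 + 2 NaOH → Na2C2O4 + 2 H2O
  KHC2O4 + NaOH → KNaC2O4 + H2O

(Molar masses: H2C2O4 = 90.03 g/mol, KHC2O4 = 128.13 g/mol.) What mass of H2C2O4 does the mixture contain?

0.1446 g

n(NaOH) = 0.01775 × 0.3856 = 6.844 × 10^-3 mol
Let x = n(H2C2O4), y = n(KHC2O4).
Titrant: 2x + 1y = 6.844 × 10^-3;  mass: 90.03x + 128.13y = 0.6100
Solving, x = 1.606 × 10^-3 mol, y = 3.632 × 10^-3 mol
mass of H2C2O4 = 1.606 × 10^-3 × 90.03 = 0.1446 g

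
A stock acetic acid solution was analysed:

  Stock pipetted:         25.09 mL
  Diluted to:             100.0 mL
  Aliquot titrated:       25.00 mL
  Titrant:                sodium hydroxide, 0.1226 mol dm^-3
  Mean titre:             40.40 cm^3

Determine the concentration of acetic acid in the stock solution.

0.7896 mol/L

CH3COOH + NaOH → CH3COONa + H2O
n(NaOH) = 0.04040 × 0.1226 = 4.953 × 10^-3 mol
n(CH3COOH) in the aliquot = 4.953 × 10^-3 mol (1:1 ratio)
[CH3COOH]_dilute = 4.953 × 10^-3 / 0.02500 = 0.1981 mol/L
Dilution factor = 100.0 / 25.09 = 3.986
[CH3COOH]_stock = 0.1981 × 3.986 = 0.7896 mol/L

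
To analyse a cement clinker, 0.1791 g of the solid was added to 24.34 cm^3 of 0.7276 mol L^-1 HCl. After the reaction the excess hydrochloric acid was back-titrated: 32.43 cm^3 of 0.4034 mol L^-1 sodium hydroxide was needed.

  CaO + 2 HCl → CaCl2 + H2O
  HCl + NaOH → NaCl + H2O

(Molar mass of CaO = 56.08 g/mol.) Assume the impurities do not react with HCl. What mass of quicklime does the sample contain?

n(HCl) added = 0.02434 × 0.7276 = 0.01771 mol
n(NaOH) used in back-titration = 0.03243 × 0.4034 = 0.01308 mol
n(HCl) left over = 0.01308 mol (1:1 ratio)
n(HCl) consumed by analyte = 0.01771 − 0.01308 = 4.628 × 10^-3 mol
From the 1:2 ratio, n(CaO) = 1/2 × 4.628 × 10^-3 = 2.314 × 10^-3 mol
mass of CaO = 2.314 × 10^-3 × 56.08 = 0.1298 g

0.1298 g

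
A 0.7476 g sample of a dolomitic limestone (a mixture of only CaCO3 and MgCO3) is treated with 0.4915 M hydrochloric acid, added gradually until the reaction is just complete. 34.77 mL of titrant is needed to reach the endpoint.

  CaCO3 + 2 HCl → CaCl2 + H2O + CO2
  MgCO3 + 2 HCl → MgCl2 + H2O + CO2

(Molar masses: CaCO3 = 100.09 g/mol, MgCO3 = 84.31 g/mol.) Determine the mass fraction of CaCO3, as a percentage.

n(HCl) = 0.03477 × 0.4915 = 0.01709 mol
Let x = n(CaCO3), y = n(MgCO3).
Titrant: 2x + 2y = 0.01709;  mass: 100.09x + 84.31y = 0.7476
Solving, x = 1.723 × 10^-3 mol, y = 6.821 × 10^-3 mol
mass of CaCO3 = 1.723 × 10^-3 × 100.09 = 0.1725 g
% CaCO3 = 0.1725 / 0.7476 × 100 = 23.07 %

23.07 %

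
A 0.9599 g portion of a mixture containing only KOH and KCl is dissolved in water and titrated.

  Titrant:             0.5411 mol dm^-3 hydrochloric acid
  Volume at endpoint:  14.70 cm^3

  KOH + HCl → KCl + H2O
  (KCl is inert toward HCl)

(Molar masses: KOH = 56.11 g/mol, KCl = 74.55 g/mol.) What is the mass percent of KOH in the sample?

46.50 %

n(HCl) = 0.01470 × 0.5411 = 7.954 × 10^-3 mol
Let x = n(KOH), y = n(KCl).
Titrant: 1x = 7.954 × 10^-3;  mass: 56.11x + 74.55y = 0.9599
Solving, x = 7.954 × 10^-3 mol, y = 6.889 × 10^-3 mol
mass of KOH = 7.954 × 10^-3 × 56.11 = 0.4463 g
% KOH = 0.4463 / 0.9599 × 100 = 46.50 %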